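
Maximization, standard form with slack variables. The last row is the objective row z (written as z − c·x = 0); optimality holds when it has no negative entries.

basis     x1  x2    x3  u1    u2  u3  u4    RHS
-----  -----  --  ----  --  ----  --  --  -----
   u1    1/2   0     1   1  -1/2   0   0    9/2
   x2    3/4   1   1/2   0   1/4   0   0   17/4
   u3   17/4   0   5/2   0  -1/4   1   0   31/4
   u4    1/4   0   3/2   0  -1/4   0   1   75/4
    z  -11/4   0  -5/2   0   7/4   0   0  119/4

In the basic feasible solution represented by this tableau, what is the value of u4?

75/4

u4 is basic (row 4); its value is the RHS of that row, 75/4.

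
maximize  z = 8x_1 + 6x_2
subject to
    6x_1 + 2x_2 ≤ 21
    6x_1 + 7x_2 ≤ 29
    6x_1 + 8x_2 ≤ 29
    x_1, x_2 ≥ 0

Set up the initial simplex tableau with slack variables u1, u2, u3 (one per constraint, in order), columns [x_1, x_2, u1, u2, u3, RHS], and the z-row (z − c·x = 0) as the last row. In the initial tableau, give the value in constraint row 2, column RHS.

29

The RHS of constraint 2 is b_2 = 29.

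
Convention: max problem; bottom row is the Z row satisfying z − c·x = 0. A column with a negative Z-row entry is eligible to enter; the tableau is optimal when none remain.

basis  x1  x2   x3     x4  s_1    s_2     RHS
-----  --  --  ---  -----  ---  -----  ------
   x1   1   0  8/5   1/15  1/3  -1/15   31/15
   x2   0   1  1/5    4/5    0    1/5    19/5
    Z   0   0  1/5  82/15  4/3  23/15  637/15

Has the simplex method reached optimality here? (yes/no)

yes

Every Z-row coefficient is ≥ 0, so the tableau is optimal.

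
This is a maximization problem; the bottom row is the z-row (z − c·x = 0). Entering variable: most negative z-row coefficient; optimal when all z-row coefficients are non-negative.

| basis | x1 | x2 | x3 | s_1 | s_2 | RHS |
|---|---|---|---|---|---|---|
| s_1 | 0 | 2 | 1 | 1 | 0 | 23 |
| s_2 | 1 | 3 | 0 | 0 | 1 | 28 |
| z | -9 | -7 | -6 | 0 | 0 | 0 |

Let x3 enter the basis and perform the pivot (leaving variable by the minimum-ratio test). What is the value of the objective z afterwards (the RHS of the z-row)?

Ratio test on column x3 — row 1: 23/1 = 23; row 2: entry 0 ≤ 0. Minimum is 23 at row 1 (s_1 leaves); pivot element 1.
Pivot on row 1; the z-row RHS becomes 0 − (-6)·23 = 138.

138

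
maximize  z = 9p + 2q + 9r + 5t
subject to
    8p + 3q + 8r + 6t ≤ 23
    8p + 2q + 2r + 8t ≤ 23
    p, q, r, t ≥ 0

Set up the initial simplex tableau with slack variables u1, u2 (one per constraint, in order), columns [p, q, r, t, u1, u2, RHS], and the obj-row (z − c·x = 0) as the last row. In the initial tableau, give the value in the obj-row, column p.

The obj-row carries the negated objective coefficients: the p entry is -9.

-9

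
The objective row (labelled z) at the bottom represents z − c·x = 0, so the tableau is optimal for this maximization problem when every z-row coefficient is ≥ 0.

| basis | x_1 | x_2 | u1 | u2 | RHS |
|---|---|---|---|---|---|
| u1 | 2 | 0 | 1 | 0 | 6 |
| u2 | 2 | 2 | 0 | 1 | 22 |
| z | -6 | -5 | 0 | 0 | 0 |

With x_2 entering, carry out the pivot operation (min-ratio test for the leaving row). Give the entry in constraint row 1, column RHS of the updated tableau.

Ratio test on column x_2 — row 1: entry 0 ≤ 0; row 2: 22/2 = 11. Minimum is 11 at row 2 (u2 leaves); pivot element 2.
Divide row 2 by 2; eliminate column x_2 from the other rows.
Row 1 update in column RHS: 6 − 0·11 = 6.

6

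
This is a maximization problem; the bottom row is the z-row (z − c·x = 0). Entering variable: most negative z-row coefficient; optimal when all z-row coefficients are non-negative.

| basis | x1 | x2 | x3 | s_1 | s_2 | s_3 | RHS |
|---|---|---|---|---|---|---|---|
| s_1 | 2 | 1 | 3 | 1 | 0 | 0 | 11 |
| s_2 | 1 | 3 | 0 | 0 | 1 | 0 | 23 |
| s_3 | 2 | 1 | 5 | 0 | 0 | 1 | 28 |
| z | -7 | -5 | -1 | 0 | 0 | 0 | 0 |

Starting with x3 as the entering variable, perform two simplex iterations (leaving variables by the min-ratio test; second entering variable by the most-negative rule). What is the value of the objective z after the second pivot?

77/2

Ratio test on column x3 — row 1: 11/3 = 11/3; row 2: entry 0 ≤ 0; row 3: 28/5 = 28/5. Minimum is 11/3 at row 1 (s_1 leaves); pivot element 3.
Pivot on row 1; the z-row RHS becomes 0 − (-1)·(11/3) = 11/3.
Next entering variable (most negative z-row entry -19/3): x1.
Ratio test on column x1 — row 1: (11/3)/(2/3) = 11/2; row 2: 23/1 = 23; row 3: entry -4/3 ≤ 0. Minimum is 11/2 at row 1 (x3 leaves); pivot element 2/3.
After the second pivot the z-row RHS is 11/3 − (-19/3)·(11/2) = 77/2.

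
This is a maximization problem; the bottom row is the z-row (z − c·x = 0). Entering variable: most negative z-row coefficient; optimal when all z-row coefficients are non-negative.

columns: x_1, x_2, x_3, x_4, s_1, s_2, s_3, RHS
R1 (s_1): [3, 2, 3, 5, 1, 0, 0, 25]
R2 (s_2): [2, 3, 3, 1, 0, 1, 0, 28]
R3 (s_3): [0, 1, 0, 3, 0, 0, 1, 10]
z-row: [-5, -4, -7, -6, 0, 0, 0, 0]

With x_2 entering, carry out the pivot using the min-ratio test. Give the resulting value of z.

Ratio test on column x_2 — row 1: 25/2 = 25/2; row 2: 28/3 = 28/3; row 3: 10/1 = 10. Minimum is 28/3 at row 2 (s_2 leaves); pivot element 3.
Pivot on row 2; the z-row RHS becomes 0 − (-4)·(28/3) = 112/3.

112/3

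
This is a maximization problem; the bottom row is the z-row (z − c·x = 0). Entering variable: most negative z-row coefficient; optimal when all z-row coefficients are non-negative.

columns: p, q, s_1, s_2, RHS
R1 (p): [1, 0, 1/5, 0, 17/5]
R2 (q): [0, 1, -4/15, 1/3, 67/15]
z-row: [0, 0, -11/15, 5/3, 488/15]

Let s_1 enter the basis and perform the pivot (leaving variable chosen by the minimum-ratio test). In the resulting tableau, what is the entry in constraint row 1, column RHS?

Ratio test on column s_1 — row 1: (17/5)/(1/5) = 17; row 2: entry -4/15 ≤ 0. Minimum is 17 at row 1 (p leaves); pivot element 1/5.
Divide row 1 by 1/5; eliminate column s_1 from the other rows.
In the new row 1, the RHS entry is the old entry divided by the pivot: (17/5)/(1/5) = 17.

17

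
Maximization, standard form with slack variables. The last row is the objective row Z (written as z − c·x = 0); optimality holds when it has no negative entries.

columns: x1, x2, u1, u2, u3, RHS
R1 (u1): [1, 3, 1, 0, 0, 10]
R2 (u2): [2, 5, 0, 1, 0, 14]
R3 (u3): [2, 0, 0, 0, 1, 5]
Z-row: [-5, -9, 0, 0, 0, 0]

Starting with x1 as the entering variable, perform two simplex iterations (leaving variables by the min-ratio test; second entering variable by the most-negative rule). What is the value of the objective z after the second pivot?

287/10

Ratio test on column x1 — row 1: 10/1 = 10; row 2: 14/2 = 7; row 3: 5/2 = 5/2. Minimum is 5/2 at row 3 (u3 leaves); pivot element 2.
Pivot on row 3; the Z-row RHS becomes 0 − (-5)·(5/2) = 25/2.
Next entering variable (most negative Z-row entry -9): x2.
Ratio test on column x2 — row 1: (15/2)/3 = 5/2; row 2: 9/5 = 9/5; row 3: entry 0 ≤ 0. Minimum is 9/5 at row 2 (u2 leaves); pivot element 5.
After the second pivot the Z-row RHS is 25/2 − (-9)·(9/5) = 287/10.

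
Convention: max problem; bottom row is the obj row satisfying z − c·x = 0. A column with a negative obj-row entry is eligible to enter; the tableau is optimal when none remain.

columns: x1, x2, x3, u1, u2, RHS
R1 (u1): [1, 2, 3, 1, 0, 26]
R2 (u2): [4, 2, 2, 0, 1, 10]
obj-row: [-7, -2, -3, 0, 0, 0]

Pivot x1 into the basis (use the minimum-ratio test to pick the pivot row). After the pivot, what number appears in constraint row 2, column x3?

Ratio test on column x1 — row 1: 26/1 = 26; row 2: 10/4 = 5/2. Minimum is 5/2 at row 2 (u2 leaves); pivot element 4.
Divide row 2 by 4; eliminate column x1 from the other rows.
In the new row 2, the x3 entry is the old entry divided by the pivot: 2/4 = 1/2.

1/2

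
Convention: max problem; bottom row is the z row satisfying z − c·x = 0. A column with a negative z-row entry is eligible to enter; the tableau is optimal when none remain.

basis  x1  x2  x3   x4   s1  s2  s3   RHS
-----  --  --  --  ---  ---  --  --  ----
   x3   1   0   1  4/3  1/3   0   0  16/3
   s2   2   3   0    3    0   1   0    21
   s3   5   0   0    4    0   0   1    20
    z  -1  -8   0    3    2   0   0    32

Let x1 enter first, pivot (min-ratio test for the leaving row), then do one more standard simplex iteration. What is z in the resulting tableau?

Ratio test on column x1 — row 1: (16/3)/1 = 16/3; row 2: 21/2 = 21/2; row 3: 20/5 = 4. Minimum is 4 at row 3 (s3 leaves); pivot element 5.
Pivot on row 3; the z-row RHS becomes 32 − (-1)·4 = 36.
Next entering variable (most negative z-row entry -8): x2.
Ratio test on column x2 — row 1: entry 0 ≤ 0; row 2: 13/3 = 13/3; row 3: entry 0 ≤ 0. Minimum is 13/3 at row 2 (s2 leaves); pivot element 3.
After the second pivot the z-row RHS is 36 − (-8)·(13/3) = 212/3.

212/3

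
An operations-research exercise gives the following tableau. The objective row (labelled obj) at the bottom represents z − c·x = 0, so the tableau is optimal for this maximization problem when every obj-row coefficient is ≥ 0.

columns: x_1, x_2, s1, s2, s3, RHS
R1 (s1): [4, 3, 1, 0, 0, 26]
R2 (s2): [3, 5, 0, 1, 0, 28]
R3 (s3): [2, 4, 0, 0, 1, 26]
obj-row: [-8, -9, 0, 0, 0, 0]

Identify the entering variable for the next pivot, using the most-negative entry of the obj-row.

x_2

Negative obj-row entries: x_1: -8, x_2: -9.
The most negative is -9 in column x_2, so x_2 enters.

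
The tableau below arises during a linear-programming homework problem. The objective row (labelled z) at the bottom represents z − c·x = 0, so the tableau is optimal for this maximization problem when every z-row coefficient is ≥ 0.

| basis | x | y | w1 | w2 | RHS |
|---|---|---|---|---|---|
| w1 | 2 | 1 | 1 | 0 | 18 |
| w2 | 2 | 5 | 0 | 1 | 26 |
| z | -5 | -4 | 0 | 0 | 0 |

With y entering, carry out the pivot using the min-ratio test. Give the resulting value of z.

104/5

Ratio test on column y — row 1: 18/1 = 18; row 2: 26/5 = 26/5. Minimum is 26/5 at row 2 (w2 leaves); pivot element 5.
Pivot on row 2; the z-row RHS becomes 0 − (-4)·(26/5) = 104/5.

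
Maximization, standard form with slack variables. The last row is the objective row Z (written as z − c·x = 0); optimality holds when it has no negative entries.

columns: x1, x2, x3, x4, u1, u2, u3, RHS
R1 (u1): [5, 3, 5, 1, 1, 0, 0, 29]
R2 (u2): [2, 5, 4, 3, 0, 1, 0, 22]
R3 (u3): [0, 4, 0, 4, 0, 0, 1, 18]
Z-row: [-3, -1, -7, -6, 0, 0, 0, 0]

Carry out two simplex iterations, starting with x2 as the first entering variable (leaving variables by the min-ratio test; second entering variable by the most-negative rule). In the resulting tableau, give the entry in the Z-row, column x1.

Ratio test on column x2 — row 1: 29/3 = 29/3; row 2: 22/5 = 22/5; row 3: 18/4 = 9/2. Minimum is 22/5 at row 2 (u2 leaves); pivot element 5.
Divide row 2 by 5; eliminate column x2 from the other rows.
Second iteration: most negative Z-row entry is -31/5 in column x3, so x3 enters.
Ratio test on column x3 — row 1: (79/5)/(13/5) = 79/13; row 2: (22/5)/(4/5) = 11/2; row 3: entry -16/5 ≤ 0. Minimum is 11/2 at row 2 (x2 leaves); pivot element 4/5.
Divide row 2 by 4/5; eliminate column x3 from the other rows.
After both pivots, the entry at the Z-row, column x1 is 1/2.

1/2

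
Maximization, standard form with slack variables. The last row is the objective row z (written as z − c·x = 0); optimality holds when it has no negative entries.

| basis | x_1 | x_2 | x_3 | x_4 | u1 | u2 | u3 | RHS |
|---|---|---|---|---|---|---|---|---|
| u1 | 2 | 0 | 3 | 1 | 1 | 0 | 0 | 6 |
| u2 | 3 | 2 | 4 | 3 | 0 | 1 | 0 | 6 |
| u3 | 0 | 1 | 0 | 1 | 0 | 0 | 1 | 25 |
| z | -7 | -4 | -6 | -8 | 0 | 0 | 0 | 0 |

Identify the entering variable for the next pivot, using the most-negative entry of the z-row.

x_4

Negative z-row entries: x_1: -7, x_2: -4, x_3: -6, x_4: -8.
The most negative is -8 in column x_4, so x_4 enters.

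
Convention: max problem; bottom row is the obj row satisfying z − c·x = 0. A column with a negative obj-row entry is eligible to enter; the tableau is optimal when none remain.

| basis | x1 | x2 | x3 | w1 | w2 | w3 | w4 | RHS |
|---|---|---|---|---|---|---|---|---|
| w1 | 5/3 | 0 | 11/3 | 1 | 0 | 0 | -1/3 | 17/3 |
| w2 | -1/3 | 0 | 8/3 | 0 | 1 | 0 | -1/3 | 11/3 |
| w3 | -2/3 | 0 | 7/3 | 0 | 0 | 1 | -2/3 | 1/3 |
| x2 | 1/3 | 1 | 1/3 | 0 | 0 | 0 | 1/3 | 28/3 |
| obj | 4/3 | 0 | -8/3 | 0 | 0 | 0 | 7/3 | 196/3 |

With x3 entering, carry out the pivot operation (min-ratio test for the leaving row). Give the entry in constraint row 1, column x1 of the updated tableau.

19/7

Ratio test on column x3 — row 1: (17/3)/(11/3) = 17/11; row 2: (11/3)/(8/3) = 11/8; row 3: (1/3)/(7/3) = 1/7; row 4: (28/3)/(1/3) = 28. Minimum is 1/7 at row 3 (w3 leaves); pivot element 7/3.
Divide row 3 by 7/3; eliminate column x3 from the other rows.
Row 1 update in column x1: 5/3 − (11/3)·(-2/7) = 19/7.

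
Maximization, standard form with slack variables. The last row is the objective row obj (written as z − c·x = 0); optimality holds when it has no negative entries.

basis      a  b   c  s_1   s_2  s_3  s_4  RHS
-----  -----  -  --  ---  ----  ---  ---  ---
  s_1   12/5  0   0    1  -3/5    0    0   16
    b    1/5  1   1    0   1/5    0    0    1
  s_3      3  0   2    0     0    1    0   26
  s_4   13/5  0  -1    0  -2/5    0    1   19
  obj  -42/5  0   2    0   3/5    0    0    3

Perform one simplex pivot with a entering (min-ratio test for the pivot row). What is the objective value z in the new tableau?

Ratio test on column a — row 1: 16/(12/5) = 20/3; row 2: 1/(1/5) = 5; row 3: 26/3 = 26/3; row 4: 19/(13/5) = 95/13. Minimum is 5 at row 2 (b leaves); pivot element 1/5.
Pivot on row 2; the obj-row RHS becomes 3 − (-42/5)·5 = 45.

45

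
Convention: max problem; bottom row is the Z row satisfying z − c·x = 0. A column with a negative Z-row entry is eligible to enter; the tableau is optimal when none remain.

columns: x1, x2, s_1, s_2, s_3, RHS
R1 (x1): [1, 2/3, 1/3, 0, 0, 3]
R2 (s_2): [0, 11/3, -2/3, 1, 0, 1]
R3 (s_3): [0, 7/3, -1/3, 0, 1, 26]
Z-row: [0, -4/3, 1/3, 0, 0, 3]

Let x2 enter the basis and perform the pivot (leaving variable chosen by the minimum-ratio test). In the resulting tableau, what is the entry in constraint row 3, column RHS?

279/11

Ratio test on column x2 — row 1: 3/(2/3) = 9/2; row 2: 1/(11/3) = 3/11; row 3: 26/(7/3) = 78/7. Minimum is 3/11 at row 2 (s_2 leaves); pivot element 11/3.
Divide row 2 by 11/3; eliminate column x2 from the other rows.
Row 3 update in column RHS: 26 − (7/3)·(3/11) = 279/11.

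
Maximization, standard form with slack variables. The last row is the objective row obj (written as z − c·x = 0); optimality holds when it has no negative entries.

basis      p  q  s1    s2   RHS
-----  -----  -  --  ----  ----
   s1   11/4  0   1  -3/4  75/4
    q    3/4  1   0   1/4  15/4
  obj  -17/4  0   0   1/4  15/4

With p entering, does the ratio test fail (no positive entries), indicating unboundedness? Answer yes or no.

Column p has positive entries in row(s) 1, 2, so the ratio test bounds it — not unbounded.

no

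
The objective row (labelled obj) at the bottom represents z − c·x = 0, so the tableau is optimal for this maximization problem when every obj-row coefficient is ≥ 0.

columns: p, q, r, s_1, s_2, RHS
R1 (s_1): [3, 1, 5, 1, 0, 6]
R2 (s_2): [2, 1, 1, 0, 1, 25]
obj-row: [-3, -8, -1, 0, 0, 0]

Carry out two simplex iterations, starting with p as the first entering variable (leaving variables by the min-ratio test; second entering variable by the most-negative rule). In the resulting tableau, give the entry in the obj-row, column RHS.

Ratio test on column p — row 1: 6/3 = 2; row 2: 25/2 = 25/2. Minimum is 2 at row 1 (s_1 leaves); pivot element 3.
Divide row 1 by 3; eliminate column p from the other rows.
Second iteration: most negative obj-row entry is -7 in column q, so q enters.
Ratio test on column q — row 1: 2/(1/3) = 6; row 2: 21/(1/3) = 63. Minimum is 6 at row 1 (p leaves); pivot element 1/3.
Divide row 1 by 1/3; eliminate column q from the other rows.
After both pivots, the entry at the obj-row, column RHS is 48.

48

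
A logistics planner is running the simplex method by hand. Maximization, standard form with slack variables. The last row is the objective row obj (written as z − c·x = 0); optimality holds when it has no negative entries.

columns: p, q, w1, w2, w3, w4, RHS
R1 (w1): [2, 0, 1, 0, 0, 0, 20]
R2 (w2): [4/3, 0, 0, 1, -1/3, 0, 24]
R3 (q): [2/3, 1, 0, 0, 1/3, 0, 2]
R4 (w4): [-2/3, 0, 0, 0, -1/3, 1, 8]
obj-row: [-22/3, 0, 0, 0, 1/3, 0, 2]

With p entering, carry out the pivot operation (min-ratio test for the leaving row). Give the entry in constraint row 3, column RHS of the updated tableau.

3

Ratio test on column p — row 1: 20/2 = 10; row 2: 24/(4/3) = 18; row 3: 2/(2/3) = 3; row 4: entry -2/3 ≤ 0. Minimum is 3 at row 3 (q leaves); pivot element 2/3.
Divide row 3 by 2/3; eliminate column p from the other rows.
In the new row 3, the RHS entry is the old entry divided by the pivot: 2/(2/3) = 3.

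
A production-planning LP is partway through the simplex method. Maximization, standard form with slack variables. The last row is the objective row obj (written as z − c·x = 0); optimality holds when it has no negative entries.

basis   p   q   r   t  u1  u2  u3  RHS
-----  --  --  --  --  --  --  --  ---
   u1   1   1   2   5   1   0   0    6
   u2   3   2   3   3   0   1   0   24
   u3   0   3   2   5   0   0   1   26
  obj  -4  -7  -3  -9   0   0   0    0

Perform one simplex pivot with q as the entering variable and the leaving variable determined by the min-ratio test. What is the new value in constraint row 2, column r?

Ratio test on column q — row 1: 6/1 = 6; row 2: 24/2 = 12; row 3: 26/3 = 26/3. Minimum is 6 at row 1 (u1 leaves); pivot element 1.
Divide row 1 by 1; eliminate column q from the other rows.
Row 2 update in column r: 3 − 2·2 = -1.

-1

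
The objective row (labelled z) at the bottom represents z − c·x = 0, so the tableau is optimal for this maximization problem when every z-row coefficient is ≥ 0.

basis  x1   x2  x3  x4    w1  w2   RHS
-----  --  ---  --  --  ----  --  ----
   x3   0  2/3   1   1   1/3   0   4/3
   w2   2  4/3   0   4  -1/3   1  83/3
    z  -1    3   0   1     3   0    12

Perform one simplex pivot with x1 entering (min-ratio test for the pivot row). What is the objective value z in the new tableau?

155/6

Ratio test on column x1 — row 1: entry 0 ≤ 0; row 2: (83/3)/2 = 83/6. Minimum is 83/6 at row 2 (w2 leaves); pivot element 2.
Pivot on row 2; the z-row RHS becomes 12 − (-1)·(83/6) = 155/6.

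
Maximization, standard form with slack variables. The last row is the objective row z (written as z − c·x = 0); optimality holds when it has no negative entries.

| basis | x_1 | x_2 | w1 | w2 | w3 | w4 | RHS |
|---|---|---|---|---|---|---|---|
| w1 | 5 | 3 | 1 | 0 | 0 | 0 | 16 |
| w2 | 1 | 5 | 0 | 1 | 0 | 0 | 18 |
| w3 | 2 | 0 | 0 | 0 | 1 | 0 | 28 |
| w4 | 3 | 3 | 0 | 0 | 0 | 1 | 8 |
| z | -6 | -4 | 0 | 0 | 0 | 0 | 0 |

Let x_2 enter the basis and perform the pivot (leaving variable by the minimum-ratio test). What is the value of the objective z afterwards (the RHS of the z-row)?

32/3

Ratio test on column x_2 — row 1: 16/3 = 16/3; row 2: 18/5 = 18/5; row 3: entry 0 ≤ 0; row 4: 8/3 = 8/3. Minimum is 8/3 at row 4 (w4 leaves); pivot element 3.
Pivot on row 4; the z-row RHS becomes 0 − (-4)·(8/3) = 32/3.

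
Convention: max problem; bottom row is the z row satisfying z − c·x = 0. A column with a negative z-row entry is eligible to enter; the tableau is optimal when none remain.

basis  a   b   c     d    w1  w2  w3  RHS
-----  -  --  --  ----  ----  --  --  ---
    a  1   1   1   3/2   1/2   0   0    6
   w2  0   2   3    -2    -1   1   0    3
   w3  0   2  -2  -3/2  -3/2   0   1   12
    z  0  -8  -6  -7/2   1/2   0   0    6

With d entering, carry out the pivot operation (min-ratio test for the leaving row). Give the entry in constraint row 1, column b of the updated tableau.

2/3

Ratio test on column d — row 1: 6/(3/2) = 4; row 2: entry -2 ≤ 0; row 3: entry -3/2 ≤ 0. Minimum is 4 at row 1 (a leaves); pivot element 3/2.
Divide row 1 by 3/2; eliminate column d from the other rows.
In the new row 1, the b entry is the old entry divided by the pivot: 1/(3/2) = 2/3.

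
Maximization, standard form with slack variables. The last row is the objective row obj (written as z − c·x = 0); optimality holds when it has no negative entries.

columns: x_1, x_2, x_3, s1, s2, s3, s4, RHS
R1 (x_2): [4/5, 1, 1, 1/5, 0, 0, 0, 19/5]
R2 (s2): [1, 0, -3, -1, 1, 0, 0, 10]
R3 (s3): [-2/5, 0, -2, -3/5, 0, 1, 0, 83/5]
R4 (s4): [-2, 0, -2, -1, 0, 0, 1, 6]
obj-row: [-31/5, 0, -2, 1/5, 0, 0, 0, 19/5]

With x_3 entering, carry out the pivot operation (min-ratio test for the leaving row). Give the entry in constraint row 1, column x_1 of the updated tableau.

Ratio test on column x_3 — row 1: (19/5)/1 = 19/5; row 2: entry -3 ≤ 0; row 3: entry -2 ≤ 0; row 4: entry -2 ≤ 0. Minimum is 19/5 at row 1 (x_2 leaves); pivot element 1.
Divide row 1 by 1; eliminate column x_3 from the other rows.
In the new row 1, the x_1 entry is the old entry divided by the pivot: (4/5)/1 = 4/5.

4/5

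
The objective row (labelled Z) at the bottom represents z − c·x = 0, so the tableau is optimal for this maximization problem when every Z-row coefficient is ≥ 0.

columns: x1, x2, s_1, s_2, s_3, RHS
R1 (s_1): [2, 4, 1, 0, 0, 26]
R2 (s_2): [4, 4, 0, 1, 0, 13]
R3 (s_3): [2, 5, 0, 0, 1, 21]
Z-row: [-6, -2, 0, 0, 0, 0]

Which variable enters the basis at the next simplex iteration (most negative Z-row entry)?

Negative Z-row entries: x1: -6, x2: -2.
The most negative is -6 in column x1, so x1 enters.

x1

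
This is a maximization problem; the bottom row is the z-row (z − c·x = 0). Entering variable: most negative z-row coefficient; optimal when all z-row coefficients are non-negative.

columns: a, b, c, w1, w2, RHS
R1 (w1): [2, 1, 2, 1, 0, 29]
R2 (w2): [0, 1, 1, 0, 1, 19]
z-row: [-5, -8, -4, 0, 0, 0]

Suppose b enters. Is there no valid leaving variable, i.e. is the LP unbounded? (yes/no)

Column b has positive entries in row(s) 1, 2, so the ratio test bounds it — not unbounded.

no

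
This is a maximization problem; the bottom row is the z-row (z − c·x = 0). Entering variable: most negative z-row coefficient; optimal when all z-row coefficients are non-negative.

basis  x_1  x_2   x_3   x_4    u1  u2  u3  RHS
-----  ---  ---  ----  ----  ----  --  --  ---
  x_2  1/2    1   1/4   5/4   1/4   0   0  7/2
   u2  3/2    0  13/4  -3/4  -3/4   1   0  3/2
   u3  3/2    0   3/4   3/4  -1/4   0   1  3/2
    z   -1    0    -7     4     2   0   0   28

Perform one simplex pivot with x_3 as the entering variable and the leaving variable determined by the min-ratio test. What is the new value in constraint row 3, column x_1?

15/13

Ratio test on column x_3 — row 1: (7/2)/(1/4) = 14; row 2: (3/2)/(13/4) = 6/13; row 3: (3/2)/(3/4) = 2. Minimum is 6/13 at row 2 (u2 leaves); pivot element 13/4.
Divide row 2 by 13/4; eliminate column x_3 from the other rows.
Row 3 update in column x_1: 3/2 − (3/4)·(6/13) = 15/13.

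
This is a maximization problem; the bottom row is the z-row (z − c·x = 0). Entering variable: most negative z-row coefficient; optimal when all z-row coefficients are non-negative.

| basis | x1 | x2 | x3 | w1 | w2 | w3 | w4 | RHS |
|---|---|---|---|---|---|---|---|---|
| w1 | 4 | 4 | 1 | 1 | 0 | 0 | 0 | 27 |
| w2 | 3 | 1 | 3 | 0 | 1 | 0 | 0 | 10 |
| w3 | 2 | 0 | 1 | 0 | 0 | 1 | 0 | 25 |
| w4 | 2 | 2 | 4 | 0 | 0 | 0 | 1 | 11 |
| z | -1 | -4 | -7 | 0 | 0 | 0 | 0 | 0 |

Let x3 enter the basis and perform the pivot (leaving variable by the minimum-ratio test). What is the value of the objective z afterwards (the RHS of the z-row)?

77/4

Ratio test on column x3 — row 1: 27/1 = 27; row 2: 10/3 = 10/3; row 3: 25/1 = 25; row 4: 11/4 = 11/4. Minimum is 11/4 at row 4 (w4 leaves); pivot element 4.
Pivot on row 4; the z-row RHS becomes 0 − (-7)·(11/4) = 77/4.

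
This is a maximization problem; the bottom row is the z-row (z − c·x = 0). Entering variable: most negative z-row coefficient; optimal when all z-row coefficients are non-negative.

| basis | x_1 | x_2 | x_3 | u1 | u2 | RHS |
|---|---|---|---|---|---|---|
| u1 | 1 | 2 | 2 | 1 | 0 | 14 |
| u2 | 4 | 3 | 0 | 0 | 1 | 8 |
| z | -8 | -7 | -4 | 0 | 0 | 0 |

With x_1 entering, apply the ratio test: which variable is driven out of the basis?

u2

Column x_1 entries and ratios — u1: 14/1 = 14; u2: 8/4 = 2.
Smallest ratio is 2 in the row of u2, so u2 leaves.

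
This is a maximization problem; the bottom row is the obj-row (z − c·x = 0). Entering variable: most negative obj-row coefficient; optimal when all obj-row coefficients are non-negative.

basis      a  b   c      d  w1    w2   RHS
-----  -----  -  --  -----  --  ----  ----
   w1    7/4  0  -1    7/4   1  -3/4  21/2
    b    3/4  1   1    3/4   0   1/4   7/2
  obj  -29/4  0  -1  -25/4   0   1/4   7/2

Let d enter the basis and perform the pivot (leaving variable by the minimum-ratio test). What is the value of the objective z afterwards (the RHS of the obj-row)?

Ratio test on column d — row 1: (21/2)/(7/4) = 6; row 2: (7/2)/(3/4) = 14/3. Minimum is 14/3 at row 2 (b leaves); pivot element 3/4.
Pivot on row 2; the obj-row RHS becomes 7/2 − (-25/4)·(14/3) = 98/3.

98/3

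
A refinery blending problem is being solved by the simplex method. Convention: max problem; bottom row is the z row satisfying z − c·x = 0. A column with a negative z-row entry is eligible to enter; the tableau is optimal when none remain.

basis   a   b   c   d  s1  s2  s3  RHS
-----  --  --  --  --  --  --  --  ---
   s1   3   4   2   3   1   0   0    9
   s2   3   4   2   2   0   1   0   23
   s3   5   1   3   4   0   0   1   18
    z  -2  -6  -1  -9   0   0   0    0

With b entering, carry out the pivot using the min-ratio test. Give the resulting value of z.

Ratio test on column b — row 1: 9/4 = 9/4; row 2: 23/4 = 23/4; row 3: 18/1 = 18. Minimum is 9/4 at row 1 (s1 leaves); pivot element 4.
Pivot on row 1; the z-row RHS becomes 0 − (-6)·(9/4) = 27/2.

27/2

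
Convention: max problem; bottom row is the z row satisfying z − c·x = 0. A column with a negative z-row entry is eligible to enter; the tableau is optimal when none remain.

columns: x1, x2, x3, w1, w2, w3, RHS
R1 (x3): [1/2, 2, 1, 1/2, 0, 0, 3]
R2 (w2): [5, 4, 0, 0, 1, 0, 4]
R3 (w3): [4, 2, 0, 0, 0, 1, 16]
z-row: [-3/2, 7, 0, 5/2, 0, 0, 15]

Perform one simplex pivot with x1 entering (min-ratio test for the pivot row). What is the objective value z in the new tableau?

81/5

Ratio test on column x1 — row 1: 3/(1/2) = 6; row 2: 4/5 = 4/5; row 3: 16/4 = 4. Minimum is 4/5 at row 2 (w2 leaves); pivot element 5.
Pivot on row 2; the z-row RHS becomes 15 − (-3/2)·(4/5) = 81/5.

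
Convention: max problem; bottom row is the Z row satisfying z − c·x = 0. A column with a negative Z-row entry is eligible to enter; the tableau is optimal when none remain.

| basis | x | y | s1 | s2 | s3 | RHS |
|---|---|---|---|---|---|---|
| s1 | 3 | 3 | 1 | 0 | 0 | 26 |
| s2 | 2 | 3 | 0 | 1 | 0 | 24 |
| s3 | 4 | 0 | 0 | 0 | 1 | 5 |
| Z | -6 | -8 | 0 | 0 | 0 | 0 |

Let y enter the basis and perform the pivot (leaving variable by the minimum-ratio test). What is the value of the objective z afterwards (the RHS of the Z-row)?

Ratio test on column y — row 1: 26/3 = 26/3; row 2: 24/3 = 8; row 3: entry 0 ≤ 0. Minimum is 8 at row 2 (s2 leaves); pivot element 3.
Pivot on row 2; the Z-row RHS becomes 0 − (-8)·8 = 64.

64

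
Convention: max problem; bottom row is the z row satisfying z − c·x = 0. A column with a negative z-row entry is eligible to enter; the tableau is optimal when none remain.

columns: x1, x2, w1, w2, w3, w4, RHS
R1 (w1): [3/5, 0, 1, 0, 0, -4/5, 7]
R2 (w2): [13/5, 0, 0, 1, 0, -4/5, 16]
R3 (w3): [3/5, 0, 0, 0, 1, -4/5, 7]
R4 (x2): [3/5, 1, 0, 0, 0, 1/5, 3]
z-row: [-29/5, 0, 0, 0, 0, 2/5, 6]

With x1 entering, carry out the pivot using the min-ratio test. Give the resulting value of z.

Ratio test on column x1 — row 1: 7/(3/5) = 35/3; row 2: 16/(13/5) = 80/13; row 3: 7/(3/5) = 35/3; row 4: 3/(3/5) = 5. Minimum is 5 at row 4 (x2 leaves); pivot element 3/5.
Pivot on row 4; the z-row RHS becomes 6 − (-29/5)·5 = 35.

35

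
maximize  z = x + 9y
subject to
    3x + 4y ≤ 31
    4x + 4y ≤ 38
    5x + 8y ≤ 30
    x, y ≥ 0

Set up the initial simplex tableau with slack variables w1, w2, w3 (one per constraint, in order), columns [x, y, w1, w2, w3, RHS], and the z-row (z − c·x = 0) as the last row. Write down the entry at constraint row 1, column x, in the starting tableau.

3

Constraint 1 has coefficient 3 on x.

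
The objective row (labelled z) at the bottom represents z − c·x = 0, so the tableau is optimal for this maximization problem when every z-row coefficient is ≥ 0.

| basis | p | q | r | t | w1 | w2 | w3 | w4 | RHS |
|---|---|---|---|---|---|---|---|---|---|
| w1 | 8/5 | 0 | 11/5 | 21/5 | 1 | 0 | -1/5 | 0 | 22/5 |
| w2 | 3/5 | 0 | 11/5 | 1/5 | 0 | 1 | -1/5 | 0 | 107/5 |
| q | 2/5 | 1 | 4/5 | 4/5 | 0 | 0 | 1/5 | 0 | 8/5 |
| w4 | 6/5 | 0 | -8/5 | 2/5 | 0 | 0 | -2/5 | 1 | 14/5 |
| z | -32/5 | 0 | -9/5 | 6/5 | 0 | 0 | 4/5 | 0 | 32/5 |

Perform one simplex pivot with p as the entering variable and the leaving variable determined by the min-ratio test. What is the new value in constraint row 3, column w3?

Ratio test on column p — row 1: (22/5)/(8/5) = 11/4; row 2: (107/5)/(3/5) = 107/3; row 3: (8/5)/(2/5) = 4; row 4: (14/5)/(6/5) = 7/3. Minimum is 7/3 at row 4 (w4 leaves); pivot element 6/5.
Divide row 4 by 6/5; eliminate column p from the other rows.
Row 3 update in column w3: 1/5 − (2/5)·(-1/3) = 1/3.

1/3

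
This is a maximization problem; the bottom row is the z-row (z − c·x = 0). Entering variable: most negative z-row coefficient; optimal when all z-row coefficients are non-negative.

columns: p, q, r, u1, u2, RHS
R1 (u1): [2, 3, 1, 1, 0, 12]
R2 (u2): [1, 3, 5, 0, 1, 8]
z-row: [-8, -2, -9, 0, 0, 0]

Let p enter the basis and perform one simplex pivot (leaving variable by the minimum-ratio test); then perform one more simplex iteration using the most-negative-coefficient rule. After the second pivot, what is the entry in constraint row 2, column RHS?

4/9

Ratio test on column p — row 1: 12/2 = 6; row 2: 8/1 = 8. Minimum is 6 at row 1 (u1 leaves); pivot element 2.
Divide row 1 by 2; eliminate column p from the other rows.
Second iteration: most negative z-row entry is -5 in column r, so r enters.
Ratio test on column r — row 1: 6/(1/2) = 12; row 2: 2/(9/2) = 4/9. Minimum is 4/9 at row 2 (u2 leaves); pivot element 9/2.
Divide row 2 by 9/2; eliminate column r from the other rows.
After both pivots, the entry at constraint row 2, column RHS is 4/9.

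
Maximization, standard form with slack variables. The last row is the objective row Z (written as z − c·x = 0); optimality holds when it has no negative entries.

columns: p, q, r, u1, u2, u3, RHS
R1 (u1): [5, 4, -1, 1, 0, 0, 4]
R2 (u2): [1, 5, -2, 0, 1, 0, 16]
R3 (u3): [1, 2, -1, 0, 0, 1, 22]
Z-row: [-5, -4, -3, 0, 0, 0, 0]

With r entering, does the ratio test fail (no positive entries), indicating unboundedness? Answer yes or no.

yes

Every constraint-row entry in column r is ≤ 0, so increasing r is unbounded.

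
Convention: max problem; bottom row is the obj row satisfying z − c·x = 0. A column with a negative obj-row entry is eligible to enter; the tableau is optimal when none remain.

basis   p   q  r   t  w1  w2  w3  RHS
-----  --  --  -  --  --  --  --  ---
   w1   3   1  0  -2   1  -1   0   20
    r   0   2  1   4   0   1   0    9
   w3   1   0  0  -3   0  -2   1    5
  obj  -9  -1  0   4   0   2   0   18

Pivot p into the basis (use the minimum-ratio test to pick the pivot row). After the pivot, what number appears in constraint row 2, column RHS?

9

Ratio test on column p — row 1: 20/3 = 20/3; row 2: entry 0 ≤ 0; row 3: 5/1 = 5. Minimum is 5 at row 3 (w3 leaves); pivot element 1.
Divide row 3 by 1; eliminate column p from the other rows.
Row 2 update in column RHS: 9 − 0·5 = 9.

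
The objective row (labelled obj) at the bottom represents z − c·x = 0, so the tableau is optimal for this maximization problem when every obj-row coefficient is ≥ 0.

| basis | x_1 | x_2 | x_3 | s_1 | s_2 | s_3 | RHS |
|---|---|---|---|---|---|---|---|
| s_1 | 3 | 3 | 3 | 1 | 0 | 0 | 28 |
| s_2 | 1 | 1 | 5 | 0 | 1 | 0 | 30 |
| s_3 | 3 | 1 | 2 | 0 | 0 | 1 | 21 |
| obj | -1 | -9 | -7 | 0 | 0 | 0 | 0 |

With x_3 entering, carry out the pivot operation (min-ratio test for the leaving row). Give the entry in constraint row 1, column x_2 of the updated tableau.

12/5

Ratio test on column x_3 — row 1: 28/3 = 28/3; row 2: 30/5 = 6; row 3: 21/2 = 21/2. Minimum is 6 at row 2 (s_2 leaves); pivot element 5.
Divide row 2 by 5; eliminate column x_3 from the other rows.
Row 1 update in column x_2: 3 − 3·(1/5) = 12/5.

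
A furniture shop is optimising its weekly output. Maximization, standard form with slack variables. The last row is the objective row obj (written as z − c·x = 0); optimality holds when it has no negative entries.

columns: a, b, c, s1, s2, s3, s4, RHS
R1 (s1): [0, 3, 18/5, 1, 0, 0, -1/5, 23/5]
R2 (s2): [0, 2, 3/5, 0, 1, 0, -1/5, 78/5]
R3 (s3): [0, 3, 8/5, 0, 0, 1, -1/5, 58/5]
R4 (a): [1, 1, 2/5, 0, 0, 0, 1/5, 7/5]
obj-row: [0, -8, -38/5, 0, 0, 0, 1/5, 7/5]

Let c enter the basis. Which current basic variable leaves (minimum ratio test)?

Column c entries and ratios — s1: (23/5)/(18/5) = 23/18; s2: (78/5)/(3/5) = 26; s3: (58/5)/(8/5) = 29/4; a: (7/5)/(2/5) = 7/2.
Smallest ratio is 23/18 in the row of s1, so s1 leaves.

s1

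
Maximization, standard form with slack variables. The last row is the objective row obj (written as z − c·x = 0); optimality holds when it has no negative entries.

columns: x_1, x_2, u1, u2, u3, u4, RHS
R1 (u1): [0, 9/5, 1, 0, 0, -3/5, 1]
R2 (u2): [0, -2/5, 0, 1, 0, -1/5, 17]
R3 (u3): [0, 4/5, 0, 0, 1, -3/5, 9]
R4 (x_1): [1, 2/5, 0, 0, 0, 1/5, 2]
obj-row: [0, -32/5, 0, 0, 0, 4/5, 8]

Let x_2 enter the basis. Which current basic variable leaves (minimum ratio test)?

Column x_2 entries and ratios — u1: 1/(9/5) = 5/9; u2: -2/5 ≤ 0, skip; u3: 9/(4/5) = 45/4; x_1: 2/(2/5) = 5.
Smallest ratio is 5/9 in the row of u1, so u1 leaves.

u1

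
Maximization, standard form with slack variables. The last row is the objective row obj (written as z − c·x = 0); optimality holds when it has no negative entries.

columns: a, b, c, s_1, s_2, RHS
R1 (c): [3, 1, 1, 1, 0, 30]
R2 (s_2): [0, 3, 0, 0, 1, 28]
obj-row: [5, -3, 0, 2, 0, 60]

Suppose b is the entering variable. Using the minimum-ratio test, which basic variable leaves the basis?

s_2

Column b entries and ratios — c: 30/1 = 30; s_2: 28/3 = 28/3.
Smallest ratio is 28/3 in the row of s_2, so s_2 leaves.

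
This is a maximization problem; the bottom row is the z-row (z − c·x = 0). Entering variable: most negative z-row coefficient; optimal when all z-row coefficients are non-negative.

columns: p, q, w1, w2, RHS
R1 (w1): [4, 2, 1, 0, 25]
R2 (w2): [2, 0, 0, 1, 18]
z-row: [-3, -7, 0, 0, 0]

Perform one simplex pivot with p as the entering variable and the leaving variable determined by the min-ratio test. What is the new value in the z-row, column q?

Ratio test on column p — row 1: 25/4 = 25/4; row 2: 18/2 = 9. Minimum is 25/4 at row 1 (w1 leaves); pivot element 4.
Divide row 1 by 4; eliminate column p from the other rows.
z-row update in column q: -7 − (-3)·(1/2) = -11/2.

-11/2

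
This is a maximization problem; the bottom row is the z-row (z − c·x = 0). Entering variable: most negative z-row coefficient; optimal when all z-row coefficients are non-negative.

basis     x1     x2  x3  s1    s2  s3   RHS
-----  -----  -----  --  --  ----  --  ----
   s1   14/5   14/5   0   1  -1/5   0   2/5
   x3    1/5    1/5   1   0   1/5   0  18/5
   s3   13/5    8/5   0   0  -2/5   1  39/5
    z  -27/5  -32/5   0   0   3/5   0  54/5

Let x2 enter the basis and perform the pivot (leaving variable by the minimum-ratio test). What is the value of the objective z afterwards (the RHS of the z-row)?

82/7

Ratio test on column x2 — row 1: (2/5)/(14/5) = 1/7; row 2: (18/5)/(1/5) = 18; row 3: (39/5)/(8/5) = 39/8. Minimum is 1/7 at row 1 (s1 leaves); pivot element 14/5.
Pivot on row 1; the z-row RHS becomes 54/5 − (-32/5)·(1/7) = 82/7.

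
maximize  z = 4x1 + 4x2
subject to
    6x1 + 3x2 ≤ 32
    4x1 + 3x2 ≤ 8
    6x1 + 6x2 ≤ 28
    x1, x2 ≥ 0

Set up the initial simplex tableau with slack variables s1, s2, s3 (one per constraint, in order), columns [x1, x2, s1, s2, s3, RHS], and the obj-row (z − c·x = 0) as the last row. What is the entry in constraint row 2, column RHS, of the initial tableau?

8

The RHS of constraint 2 is b_2 = 8.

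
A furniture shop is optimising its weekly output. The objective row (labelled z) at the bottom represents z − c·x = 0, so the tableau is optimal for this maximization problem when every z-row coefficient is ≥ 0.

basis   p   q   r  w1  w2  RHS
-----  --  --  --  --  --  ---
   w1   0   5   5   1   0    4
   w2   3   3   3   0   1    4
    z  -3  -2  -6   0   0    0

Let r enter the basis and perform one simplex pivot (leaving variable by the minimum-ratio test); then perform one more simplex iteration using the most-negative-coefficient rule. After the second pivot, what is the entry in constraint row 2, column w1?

-1/5

Ratio test on column r — row 1: 4/5 = 4/5; row 2: 4/3 = 4/3. Minimum is 4/5 at row 1 (w1 leaves); pivot element 5.
Divide row 1 by 5; eliminate column r from the other rows.
Second iteration: most negative z-row entry is -3 in column p, so p enters.
Ratio test on column p — row 1: entry 0 ≤ 0; row 2: (8/5)/3 = 8/15. Minimum is 8/15 at row 2 (w2 leaves); pivot element 3.
Divide row 2 by 3; eliminate column p from the other rows.
After both pivots, the entry at constraint row 2, column w1 is -1/5.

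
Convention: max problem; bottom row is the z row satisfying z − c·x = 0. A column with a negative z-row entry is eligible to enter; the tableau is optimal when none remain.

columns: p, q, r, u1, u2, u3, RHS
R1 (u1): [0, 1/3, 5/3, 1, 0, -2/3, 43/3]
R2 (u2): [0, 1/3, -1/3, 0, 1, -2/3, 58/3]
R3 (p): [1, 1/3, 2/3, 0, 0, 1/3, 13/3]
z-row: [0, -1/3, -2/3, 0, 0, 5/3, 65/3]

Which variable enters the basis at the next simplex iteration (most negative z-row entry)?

Negative z-row entries: q: -1/3, r: -2/3.
The most negative is -2/3 in column r, so r enters.

r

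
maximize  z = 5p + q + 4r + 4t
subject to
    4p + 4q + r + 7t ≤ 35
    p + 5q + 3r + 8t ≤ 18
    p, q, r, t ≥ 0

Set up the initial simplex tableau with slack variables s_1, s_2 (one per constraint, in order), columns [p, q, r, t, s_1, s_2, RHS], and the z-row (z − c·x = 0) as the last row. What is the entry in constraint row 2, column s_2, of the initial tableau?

Slack s_2 belongs to constraint 2; its column is the unit vector e_2, so the entry in row 2 is 1.

1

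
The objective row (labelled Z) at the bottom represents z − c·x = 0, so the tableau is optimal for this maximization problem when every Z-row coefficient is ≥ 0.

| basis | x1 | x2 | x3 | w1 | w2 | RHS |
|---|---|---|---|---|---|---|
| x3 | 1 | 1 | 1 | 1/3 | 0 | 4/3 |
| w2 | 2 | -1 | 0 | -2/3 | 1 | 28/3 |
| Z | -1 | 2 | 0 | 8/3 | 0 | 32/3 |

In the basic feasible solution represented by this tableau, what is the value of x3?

x3 is basic (row 1); its value is the RHS of that row, 4/3.

4/3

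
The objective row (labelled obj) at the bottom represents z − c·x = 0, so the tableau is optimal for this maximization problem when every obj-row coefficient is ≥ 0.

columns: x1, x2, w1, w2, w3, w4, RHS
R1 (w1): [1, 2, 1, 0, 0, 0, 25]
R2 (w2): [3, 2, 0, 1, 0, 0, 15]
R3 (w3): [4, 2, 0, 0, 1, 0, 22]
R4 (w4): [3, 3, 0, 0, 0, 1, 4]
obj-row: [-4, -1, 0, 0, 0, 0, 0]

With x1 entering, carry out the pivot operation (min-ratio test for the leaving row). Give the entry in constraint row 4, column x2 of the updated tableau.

1

Ratio test on column x1 — row 1: 25/1 = 25; row 2: 15/3 = 5; row 3: 22/4 = 11/2; row 4: 4/3 = 4/3. Minimum is 4/3 at row 4 (w4 leaves); pivot element 3.
Divide row 4 by 3; eliminate column x1 from the other rows.
In the new row 4, the x2 entry is the old entry divided by the pivot: 3/3 = 1.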